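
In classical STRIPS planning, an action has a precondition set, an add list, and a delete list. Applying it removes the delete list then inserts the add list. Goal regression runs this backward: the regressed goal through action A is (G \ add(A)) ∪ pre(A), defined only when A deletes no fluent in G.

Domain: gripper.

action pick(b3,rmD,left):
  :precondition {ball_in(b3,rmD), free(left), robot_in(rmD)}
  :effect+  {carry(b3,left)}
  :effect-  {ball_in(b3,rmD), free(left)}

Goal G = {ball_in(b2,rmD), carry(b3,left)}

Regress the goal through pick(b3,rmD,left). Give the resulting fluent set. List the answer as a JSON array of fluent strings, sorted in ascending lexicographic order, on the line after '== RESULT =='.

Compute (G \ add) ∪ pre:
  G ∩ del = {}  (empty — regression defined)
  G \ add = {ball_in(b2,rmD), carry(b3,left)} \ {carry(b3,left)} = {ball_in(b2,rmD)}
  ∪ pre   = {ball_in(b2,rmD)} ∪ {ball_in(b3,rmD), free(left), robot_in(rmD)}
          = {ball_in(b2,rmD), ball_in(b3,rmD), free(left), robot_in(rmD)}

== RESULT ==
["ball_in(b2,rmD)", "ball_in(b3,rmD)", "free(left)", "robot_in(rmD)"]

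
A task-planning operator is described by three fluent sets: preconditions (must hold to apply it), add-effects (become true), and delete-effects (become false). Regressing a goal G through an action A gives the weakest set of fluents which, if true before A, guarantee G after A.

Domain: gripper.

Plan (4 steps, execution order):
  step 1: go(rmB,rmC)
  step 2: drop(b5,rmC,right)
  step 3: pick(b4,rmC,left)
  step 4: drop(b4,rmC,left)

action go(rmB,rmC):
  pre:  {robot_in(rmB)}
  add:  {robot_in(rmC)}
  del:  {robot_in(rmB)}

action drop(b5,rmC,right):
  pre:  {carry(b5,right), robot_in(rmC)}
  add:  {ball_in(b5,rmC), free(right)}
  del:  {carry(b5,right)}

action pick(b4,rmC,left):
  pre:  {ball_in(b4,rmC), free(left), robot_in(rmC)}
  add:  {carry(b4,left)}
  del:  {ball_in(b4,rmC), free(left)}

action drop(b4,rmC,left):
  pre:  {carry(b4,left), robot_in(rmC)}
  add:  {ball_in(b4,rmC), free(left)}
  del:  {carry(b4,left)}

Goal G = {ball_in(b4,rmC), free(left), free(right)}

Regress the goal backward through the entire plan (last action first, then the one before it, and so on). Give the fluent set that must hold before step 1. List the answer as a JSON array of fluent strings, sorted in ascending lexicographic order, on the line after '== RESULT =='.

Regress step by step:
  through step 4 (drop(b4,rmC,left)): drop {ball_in(b4,rmC), free(left)}, keep {free(right)}, require {carry(b4,left), robot_in(rmC)}
    → {carry(b4,left), free(right), robot_in(rmC)}
  through step 3 (pick(b4,rmC,left)): drop {carry(b4,left)}, keep {free(right), robot_in(rmC)}, require {ball_in(b4,rmC), free(left), robot_in(rmC)}
    → {ball_in(b4,rmC), free(left), free(right), robot_in(rmC)}
  through step 2 (drop(b5,rmC,right)): drop {free(right)}, keep {ball_in(b4,rmC), free(left), robot_in(rmC)}, require {carry(b5,right), robot_in(rmC)}
    → {ball_in(b4,rmC), carry(b5,right), free(left), robot_in(rmC)}
  through step 1 (go(rmB,rmC)): drop {robot_in(rmC)}, keep {ball_in(b4,rmC), carry(b5,right), free(left)}, require {robot_in(rmB)}
    → {ball_in(b4,rmC), carry(b5,right), free(left), robot_in(rmB)}

== RESULT ==
["ball_in(b4,rmC)", "carry(b5,right)", "free(left)", "robot_in(rmB)"]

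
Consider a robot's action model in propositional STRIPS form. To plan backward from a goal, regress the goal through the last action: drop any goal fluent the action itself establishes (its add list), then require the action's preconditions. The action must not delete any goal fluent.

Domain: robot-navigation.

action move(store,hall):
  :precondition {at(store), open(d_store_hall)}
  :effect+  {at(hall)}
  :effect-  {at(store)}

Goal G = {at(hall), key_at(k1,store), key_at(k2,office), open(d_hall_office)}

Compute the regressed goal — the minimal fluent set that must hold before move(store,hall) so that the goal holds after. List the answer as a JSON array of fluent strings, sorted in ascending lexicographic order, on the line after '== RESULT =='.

Compute (G \ add) ∪ pre:
  G ∩ del = {}  (empty — regression defined)
  G \ add = {at(hall), key_at(k1,store), key_at(k2,office), open(d_hall_office)} \ {at(hall)} = {key_at(k1,store), key_at(k2,office), open(d_hall_office)}
  ∪ pre   = {key_at(k1,store), key_at(k2,office), open(d_hall_office)} ∪ {at(store), open(d_store_hall)}
          = {at(store), key_at(k1,store), key_at(k2,office), open(d_hall_office), open(d_store_hall)}

== RESULT ==
["at(store)", "key_at(k1,store)", "key_at(k2,office)", "open(d_hall_office)", "open(d_store_hall)"]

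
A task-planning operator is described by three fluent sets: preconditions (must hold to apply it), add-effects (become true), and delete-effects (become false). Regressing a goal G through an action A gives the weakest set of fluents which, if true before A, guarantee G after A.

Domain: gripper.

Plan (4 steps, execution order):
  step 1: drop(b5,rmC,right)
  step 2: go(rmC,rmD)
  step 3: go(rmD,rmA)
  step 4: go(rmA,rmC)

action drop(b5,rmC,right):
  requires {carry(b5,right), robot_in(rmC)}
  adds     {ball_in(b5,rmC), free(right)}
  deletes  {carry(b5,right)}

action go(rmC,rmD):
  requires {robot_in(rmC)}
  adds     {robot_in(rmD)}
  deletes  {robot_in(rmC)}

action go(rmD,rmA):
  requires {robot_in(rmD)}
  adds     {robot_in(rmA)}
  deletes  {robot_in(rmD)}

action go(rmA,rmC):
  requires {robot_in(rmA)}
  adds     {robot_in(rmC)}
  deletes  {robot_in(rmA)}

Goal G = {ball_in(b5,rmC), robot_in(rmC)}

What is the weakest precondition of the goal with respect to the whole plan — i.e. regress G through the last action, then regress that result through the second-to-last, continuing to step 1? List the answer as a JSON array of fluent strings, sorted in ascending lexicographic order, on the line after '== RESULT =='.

Regress step by step:
  through step 4 (go(rmA,rmC)): drop {robot_in(rmC)}, keep {ball_in(b5,rmC)}, require {robot_in(rmA)}
    → {ball_in(b5,rmC), robot_in(rmA)}
  through step 3 (go(rmD,rmA)): drop {robot_in(rmA)}, keep {ball_in(b5,rmC)}, require {robot_in(rmD)}
    → {ball_in(b5,rmC), robot_in(rmD)}
  through step 2 (go(rmC,rmD)): drop {robot_in(rmD)}, keep {ball_in(b5,rmC)}, require {robot_in(rmC)}
    → {ball_in(b5,rmC), robot_in(rmC)}
  through step 1 (drop(b5,rmC,right)): drop {ball_in(b5,rmC)}, keep {robot_in(rmC)}, require {carry(b5,right), robot_in(rmC)}
    → {carry(b5,right), robot_in(rmC)}

== RESULT ==
["carry(b5,right)", "robot_in(rmC)"]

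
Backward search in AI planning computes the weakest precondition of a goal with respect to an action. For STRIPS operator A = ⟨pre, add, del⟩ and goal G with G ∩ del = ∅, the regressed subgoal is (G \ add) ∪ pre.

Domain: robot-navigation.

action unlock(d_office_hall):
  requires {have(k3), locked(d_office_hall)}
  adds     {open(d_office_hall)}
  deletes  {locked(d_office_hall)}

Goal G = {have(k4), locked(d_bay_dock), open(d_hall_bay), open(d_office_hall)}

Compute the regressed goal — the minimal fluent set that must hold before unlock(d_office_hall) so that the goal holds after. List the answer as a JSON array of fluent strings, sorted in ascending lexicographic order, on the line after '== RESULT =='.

Regress:
  G ∩ del = {}  (empty — regression defined)
  G \ add = {have(k4), locked(d_bay_dock), open(d_hall_bay), open(d_office_hall)} \ {open(d_office_hall)} = {have(k4), locked(d_bay_dock), open(d_hall_bay)}
  ∪ pre   = {have(k4), locked(d_bay_dock), open(d_hall_bay)} ∪ {have(k3), locked(d_office_hall)}
          = {have(k3), have(k4), locked(d_bay_dock), locked(d_office_hall), open(d_hall_bay)}

== RESULT ==
["have(k3)", "have(k4)", "locked(d_bay_dock)", "locked(d_office_hall)", "open(d_hall_bay)"]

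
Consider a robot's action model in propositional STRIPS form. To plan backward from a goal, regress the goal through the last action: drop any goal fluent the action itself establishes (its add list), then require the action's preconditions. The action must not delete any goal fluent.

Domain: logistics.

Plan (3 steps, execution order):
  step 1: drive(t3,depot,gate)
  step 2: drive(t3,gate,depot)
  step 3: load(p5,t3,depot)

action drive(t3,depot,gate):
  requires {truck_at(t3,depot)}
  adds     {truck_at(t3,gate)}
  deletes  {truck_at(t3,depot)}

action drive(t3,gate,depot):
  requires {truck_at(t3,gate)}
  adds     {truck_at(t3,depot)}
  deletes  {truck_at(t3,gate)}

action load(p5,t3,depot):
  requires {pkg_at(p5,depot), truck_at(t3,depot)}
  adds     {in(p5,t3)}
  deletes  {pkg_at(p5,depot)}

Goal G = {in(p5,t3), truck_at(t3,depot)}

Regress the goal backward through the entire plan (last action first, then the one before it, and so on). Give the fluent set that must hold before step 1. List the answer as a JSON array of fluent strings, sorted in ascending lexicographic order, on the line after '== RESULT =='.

Regress step by step:
  through step 3 (load(p5,t3,depot)): drop {in(p5,t3)}, keep {truck_at(t3,depot)}, require {pkg_at(p5,depot), truck_at(t3,depot)}
    → {pkg_at(p5,depot), truck_at(t3,depot)}
  through step 2 (drive(t3,gate,depot)): drop {truck_at(t3,depot)}, keep {pkg_at(p5,depot)}, require {truck_at(t3,gate)}
    → {pkg_at(p5,depot), truck_at(t3,gate)}
  through step 1 (drive(t3,depot,gate)): drop {truck_at(t3,gate)}, keep {pkg_at(p5,depot)}, require {truck_at(t3,depot)}
    → {pkg_at(p5,depot), truck_at(t3,depot)}

== RESULT ==
["pkg_at(p5,depot)", "truck_at(t3,depot)"]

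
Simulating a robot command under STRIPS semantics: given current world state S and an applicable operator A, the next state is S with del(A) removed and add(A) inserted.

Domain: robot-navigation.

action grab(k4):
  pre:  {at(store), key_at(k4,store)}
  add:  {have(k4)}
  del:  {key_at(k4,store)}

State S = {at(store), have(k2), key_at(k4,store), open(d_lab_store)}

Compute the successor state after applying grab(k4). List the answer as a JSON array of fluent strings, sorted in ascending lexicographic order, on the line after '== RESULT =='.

Progress:
  pre ⊆ S: {at(store), key_at(k4,store)} ⊆ S  — applicable
  S \ del = {at(store), have(k2), open(d_lab_store)}
  ∪ add   = {at(store), have(k2), have(k4), open(d_lab_store)}

== RESULT ==
["at(store)", "have(k2)", "have(k4)", "open(d_lab_store)"]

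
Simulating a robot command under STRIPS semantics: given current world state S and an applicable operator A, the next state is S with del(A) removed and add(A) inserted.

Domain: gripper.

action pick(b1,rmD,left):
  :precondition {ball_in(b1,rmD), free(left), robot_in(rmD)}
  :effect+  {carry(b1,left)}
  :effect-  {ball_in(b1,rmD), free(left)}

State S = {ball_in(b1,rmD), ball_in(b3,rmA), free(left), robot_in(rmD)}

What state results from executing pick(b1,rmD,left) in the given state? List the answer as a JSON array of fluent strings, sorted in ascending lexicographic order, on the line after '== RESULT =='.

Progress:
  pre ⊆ S: {ball_in(b1,rmD), free(left), robot_in(rmD)} ⊆ S  — applicable
  S \ del = {ball_in(b3,rmA), robot_in(rmD)}
  ∪ add   = {ball_in(b3,rmA), carry(b1,left), robot_in(rmD)}

== RESULT ==
["ball_in(b3,rmA)", "carry(b1,left)", "robot_in(rmD)"]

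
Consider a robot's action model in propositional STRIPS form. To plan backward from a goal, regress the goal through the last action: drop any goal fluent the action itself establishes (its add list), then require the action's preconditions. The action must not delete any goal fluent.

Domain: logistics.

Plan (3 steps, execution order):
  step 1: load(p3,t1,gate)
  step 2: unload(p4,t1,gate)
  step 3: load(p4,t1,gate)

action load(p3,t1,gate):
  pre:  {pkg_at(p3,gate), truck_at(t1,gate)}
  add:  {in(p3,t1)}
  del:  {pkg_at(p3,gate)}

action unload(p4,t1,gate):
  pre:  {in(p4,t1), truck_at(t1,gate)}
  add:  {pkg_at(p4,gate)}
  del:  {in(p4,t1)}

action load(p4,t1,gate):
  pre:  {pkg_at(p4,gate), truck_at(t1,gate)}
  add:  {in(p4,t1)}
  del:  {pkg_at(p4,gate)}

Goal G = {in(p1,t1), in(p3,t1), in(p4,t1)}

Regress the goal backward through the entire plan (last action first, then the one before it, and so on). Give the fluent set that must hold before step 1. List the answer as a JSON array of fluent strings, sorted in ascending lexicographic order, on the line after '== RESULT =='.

Regress step by step:
  through step 3 (load(p4,t1,gate)): drop {in(p4,t1)}, keep {in(p1,t1), in(p3,t1)}, require {pkg_at(p4,gate), truck_at(t1,gate)}
    → {in(p1,t1), in(p3,t1), pkg_at(p4,gate), truck_at(t1,gate)}
  through step 2 (unload(p4,t1,gate)): drop {pkg_at(p4,gate)}, keep {in(p1,t1), in(p3,t1), truck_at(t1,gate)}, require {in(p4,t1), truck_at(t1,gate)}
    → {in(p1,t1), in(p3,t1), in(p4,t1), truck_at(t1,gate)}
  through step 1 (load(p3,t1,gate)): drop {in(p3,t1)}, keep {in(p1,t1), in(p4,t1), truck_at(t1,gate)}, require {pkg_at(p3,gate), truck_at(t1,gate)}
    → {in(p1,t1), in(p4,t1), pkg_at(p3,gate), truck_at(t1,gate)}

== RESULT ==
["in(p1,t1)", "in(p4,t1)", "pkg_at(p3,gate)", "truck_at(t1,gate)"]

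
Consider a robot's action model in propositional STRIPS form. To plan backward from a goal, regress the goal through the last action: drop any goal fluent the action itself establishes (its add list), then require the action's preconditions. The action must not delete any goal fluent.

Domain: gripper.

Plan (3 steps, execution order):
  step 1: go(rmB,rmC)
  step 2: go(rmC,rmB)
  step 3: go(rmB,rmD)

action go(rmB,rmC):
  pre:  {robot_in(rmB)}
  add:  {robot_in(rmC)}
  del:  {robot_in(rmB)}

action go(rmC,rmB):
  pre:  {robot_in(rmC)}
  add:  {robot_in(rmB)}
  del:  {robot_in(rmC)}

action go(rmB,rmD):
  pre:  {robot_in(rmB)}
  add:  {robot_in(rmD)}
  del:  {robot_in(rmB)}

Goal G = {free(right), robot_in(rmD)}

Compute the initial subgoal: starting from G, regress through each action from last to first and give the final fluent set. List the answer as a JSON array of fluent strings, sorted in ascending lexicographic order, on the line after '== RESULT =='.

Work backward from the goal:
  through step 3 (go(rmB,rmD)): drop {robot_in(rmD)}, keep {free(right)}, require {robot_in(rmB)}
    → {free(right), robot_in(rmB)}
  through step 2 (go(rmC,rmB)): drop {robot_in(rmB)}, keep {free(right)}, require {robot_in(rmC)}
    → {free(right), robot_in(rmC)}
  through step 1 (go(rmB,rmC)): drop {robot_in(rmC)}, keep {free(right)}, require {robot_in(rmB)}
    → {free(right), robot_in(rmB)}

== RESULT ==
["free(right)", "robot_in(rmB)"]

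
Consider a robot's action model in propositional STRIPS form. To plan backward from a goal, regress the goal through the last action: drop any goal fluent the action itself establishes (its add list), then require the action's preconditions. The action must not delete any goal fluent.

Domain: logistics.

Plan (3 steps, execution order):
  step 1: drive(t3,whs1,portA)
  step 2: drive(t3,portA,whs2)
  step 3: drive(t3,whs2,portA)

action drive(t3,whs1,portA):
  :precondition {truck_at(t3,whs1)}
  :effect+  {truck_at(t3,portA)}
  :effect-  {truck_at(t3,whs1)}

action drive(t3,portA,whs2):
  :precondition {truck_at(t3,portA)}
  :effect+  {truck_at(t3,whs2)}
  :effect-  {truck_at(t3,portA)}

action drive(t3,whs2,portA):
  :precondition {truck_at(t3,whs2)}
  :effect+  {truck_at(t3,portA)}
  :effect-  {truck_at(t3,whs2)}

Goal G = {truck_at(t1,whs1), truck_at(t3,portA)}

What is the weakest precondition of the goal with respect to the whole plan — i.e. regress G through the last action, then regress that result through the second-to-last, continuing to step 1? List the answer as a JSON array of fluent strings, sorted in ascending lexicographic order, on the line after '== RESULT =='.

Work backward from the goal:
  through step 3 (drive(t3,whs2,portA)): drop {truck_at(t3,portA)}, keep {truck_at(t1,whs1)}, require {truck_at(t3,whs2)}
    → {truck_at(t1,whs1), truck_at(t3,whs2)}
  through step 2 (drive(t3,portA,whs2)): drop {truck_at(t3,whs2)}, keep {truck_at(t1,whs1)}, require {truck_at(t3,portA)}
    → {truck_at(t1,whs1), truck_at(t3,portA)}
  through step 1 (drive(t3,whs1,portA)): drop {truck_at(t3,portA)}, keep {truck_at(t1,whs1)}, require {truck_at(t3,whs1)}
    → {truck_at(t1,whs1), truck_at(t3,whs1)}

== RESULT ==
["truck_at(t1,whs1)", "truck_at(t3,whs1)"]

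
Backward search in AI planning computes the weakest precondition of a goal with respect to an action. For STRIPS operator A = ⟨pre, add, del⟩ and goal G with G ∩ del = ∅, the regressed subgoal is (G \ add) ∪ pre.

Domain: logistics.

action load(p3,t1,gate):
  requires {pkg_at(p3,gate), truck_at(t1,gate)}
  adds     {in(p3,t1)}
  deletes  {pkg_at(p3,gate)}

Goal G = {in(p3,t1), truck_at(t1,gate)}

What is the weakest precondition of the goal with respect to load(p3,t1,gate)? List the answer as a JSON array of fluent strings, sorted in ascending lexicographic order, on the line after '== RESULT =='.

Compute (G \ add) ∪ pre:
  G ∩ del = {}  (empty — regression defined)
  G \ add = {in(p3,t1), truck_at(t1,gate)} \ {in(p3,t1)} = {truck_at(t1,gate)}
  ∪ pre   = {truck_at(t1,gate)} ∪ {pkg_at(p3,gate), truck_at(t1,gate)}
          = {pkg_at(p3,gate), truck_at(t1,gate)}

== RESULT ==
["pkg_at(p3,gate)", "truck_at(t1,gate)"]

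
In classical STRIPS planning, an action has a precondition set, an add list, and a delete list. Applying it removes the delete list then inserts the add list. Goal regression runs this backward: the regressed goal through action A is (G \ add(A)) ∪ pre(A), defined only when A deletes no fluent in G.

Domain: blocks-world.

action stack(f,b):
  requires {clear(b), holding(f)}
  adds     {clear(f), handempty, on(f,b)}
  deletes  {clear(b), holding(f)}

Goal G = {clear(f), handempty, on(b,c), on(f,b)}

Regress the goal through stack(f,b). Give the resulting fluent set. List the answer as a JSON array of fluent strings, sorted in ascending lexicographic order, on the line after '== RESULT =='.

Regress:
  G ∩ del = {}  (empty — regression defined)
  G \ add = {clear(f), handempty, on(b,c), on(f,b)} \ {clear(f), handempty, on(f,b)} = {on(b,c)}
  ∪ pre   = {on(b,c)} ∪ {clear(b), holding(f)}
          = {clear(b), holding(f), on(b,c)}

== RESULT ==
["clear(b)", "holding(f)", "on(b,c)"]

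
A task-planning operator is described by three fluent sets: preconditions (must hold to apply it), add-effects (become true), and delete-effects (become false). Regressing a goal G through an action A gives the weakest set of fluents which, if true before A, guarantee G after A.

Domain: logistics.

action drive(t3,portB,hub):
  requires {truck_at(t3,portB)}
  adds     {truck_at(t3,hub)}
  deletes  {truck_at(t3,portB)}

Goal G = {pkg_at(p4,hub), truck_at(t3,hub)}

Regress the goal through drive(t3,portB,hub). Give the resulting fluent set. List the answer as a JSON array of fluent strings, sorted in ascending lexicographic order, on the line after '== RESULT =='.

Regress:
  G ∩ del = {}  (empty — regression defined)
  G \ add = {pkg_at(p4,hub), truck_at(t3,hub)} \ {truck_at(t3,hub)} = {pkg_at(p4,hub)}
  ∪ pre   = {pkg_at(p4,hub)} ∪ {truck_at(t3,portB)}
          = {pkg_at(p4,hub), truck_at(t3,portB)}

== RESULT ==
["pkg_at(p4,hub)", "truck_at(t3,portB)"]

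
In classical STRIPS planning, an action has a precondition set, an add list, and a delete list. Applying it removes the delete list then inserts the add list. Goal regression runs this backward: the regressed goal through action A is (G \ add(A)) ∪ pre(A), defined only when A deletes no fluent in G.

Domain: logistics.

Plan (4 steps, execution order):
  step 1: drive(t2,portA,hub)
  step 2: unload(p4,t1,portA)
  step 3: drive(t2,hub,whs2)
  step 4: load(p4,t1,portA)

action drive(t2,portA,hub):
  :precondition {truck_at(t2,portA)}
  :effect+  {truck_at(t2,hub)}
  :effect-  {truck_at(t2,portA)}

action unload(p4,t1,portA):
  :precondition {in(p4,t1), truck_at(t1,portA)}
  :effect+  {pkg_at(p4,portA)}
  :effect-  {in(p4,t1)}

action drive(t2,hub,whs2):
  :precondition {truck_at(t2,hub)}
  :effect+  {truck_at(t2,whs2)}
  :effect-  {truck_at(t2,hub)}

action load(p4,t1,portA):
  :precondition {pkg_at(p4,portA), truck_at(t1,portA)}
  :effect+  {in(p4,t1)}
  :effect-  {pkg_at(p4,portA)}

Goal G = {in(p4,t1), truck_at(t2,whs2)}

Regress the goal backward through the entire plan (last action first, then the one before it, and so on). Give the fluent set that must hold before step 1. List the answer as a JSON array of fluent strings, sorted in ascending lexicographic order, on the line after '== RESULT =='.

Work backward from the goal:
  through step 4 (load(p4,t1,portA)): drop {in(p4,t1)}, keep {truck_at(t2,whs2)}, require {pkg_at(p4,portA), truck_at(t1,portA)}
    → {pkg_at(p4,portA), truck_at(t1,portA), truck_at(t2,whs2)}
  through step 3 (drive(t2,hub,whs2)): drop {truck_at(t2,whs2)}, keep {pkg_at(p4,portA), truck_at(t1,portA)}, require {truck_at(t2,hub)}
    → {pkg_at(p4,portA), truck_at(t1,portA), truck_at(t2,hub)}
  through step 2 (unload(p4,t1,portA)): drop {pkg_at(p4,portA)}, keep {truck_at(t1,portA), truck_at(t2,hub)}, require {in(p4,t1), truck_at(t1,portA)}
    → {in(p4,t1), truck_at(t1,portA), truck_at(t2,hub)}
  through step 1 (drive(t2,portA,hub)): drop {truck_at(t2,hub)}, keep {in(p4,t1), truck_at(t1,portA)}, require {truck_at(t2,portA)}
    → {in(p4,t1), truck_at(t1,portA), truck_at(t2,portA)}

== RESULT ==
["in(p4,t1)", "truck_at(t1,portA)", "truck_at(t2,portA)"]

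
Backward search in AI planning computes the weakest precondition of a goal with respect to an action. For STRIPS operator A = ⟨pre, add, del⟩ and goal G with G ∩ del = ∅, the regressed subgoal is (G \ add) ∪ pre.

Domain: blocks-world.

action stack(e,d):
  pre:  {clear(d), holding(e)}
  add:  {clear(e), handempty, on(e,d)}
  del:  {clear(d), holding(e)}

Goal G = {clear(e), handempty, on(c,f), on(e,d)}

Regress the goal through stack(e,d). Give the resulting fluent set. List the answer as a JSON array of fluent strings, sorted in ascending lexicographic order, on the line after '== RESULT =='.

Compute (G \ add) ∪ pre:
  G ∩ del = {}  (empty — regression defined)
  G \ add = {clear(e), handempty, on(c,f), on(e,d)} \ {clear(e), handempty, on(e,d)} = {on(c,f)}
  ∪ pre   = {on(c,f)} ∪ {clear(d), holding(e)}
          = {clear(d), holding(e), on(c,f)}

== RESULT ==
["clear(d)", "holding(e)", "on(c,f)"]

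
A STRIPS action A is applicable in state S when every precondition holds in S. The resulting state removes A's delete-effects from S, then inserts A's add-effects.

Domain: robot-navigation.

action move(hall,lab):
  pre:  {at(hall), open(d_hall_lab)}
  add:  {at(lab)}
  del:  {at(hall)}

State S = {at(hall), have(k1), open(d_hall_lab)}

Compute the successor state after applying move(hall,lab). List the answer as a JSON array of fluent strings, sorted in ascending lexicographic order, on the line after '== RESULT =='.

Progress:
  pre ⊆ S: {at(hall), open(d_hall_lab)} ⊆ S  — applicable
  S \ del = {have(k1), open(d_hall_lab)}
  ∪ add   = {at(lab), have(k1), open(d_hall_lab)}

== RESULT ==
["at(lab)", "have(k1)", "open(d_hall_lab)"]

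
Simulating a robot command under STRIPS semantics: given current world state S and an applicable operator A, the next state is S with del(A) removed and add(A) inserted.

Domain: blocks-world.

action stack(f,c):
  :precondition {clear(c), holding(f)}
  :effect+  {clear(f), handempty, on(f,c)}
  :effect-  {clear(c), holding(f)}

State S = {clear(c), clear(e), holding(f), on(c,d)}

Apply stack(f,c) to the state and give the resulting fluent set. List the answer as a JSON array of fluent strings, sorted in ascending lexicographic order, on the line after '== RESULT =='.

Progress:
  pre ⊆ S: {clear(c), holding(f)} ⊆ S  — applicable
  S \ del = {clear(e), on(c,d)}
  ∪ add   = {clear(e), clear(f), handempty, on(c,d), on(f,c)}

== RESULT ==
["clear(e)", "clear(f)", "handempty", "on(c,d)", "on(f,c)"]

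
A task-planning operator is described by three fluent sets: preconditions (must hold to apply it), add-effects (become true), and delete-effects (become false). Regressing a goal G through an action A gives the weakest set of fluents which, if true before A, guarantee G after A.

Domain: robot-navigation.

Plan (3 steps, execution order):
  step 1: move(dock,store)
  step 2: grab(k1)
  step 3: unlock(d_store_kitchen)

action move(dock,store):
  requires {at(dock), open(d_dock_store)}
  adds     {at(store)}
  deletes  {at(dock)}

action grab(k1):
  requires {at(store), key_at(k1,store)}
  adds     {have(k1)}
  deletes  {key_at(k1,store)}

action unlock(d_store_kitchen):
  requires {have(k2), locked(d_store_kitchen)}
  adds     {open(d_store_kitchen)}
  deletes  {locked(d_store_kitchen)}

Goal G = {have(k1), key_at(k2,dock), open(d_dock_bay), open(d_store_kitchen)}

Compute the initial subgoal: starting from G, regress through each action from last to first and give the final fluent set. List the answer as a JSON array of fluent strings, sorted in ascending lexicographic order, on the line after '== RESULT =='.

Regress step by step:
  through step 3 (unlock(d_store_kitchen)): drop {open(d_store_kitchen)}, keep {have(k1), key_at(k2,dock), open(d_dock_bay)}, require {have(k2), locked(d_store_kitchen)}
    → {have(k1), have(k2), key_at(k2,dock), locked(d_store_kitchen), open(d_dock_bay)}
  through step 2 (grab(k1)): drop {have(k1)}, keep {have(k2), key_at(k2,dock), locked(d_store_kitchen), open(d_dock_bay)}, require {at(store), key_at(k1,store)}
    → {at(store), have(k2), key_at(k1,store), key_at(k2,dock), locked(d_store_kitchen), open(d_dock_bay)}
  through step 1 (move(dock,store)): drop {at(store)}, keep {have(k2), key_at(k1,store), key_at(k2,dock), locked(d_store_kitchen), open(d_dock_bay)}, require {at(dock), open(d_dock_store)}
    → {at(dock), have(k2), key_at(k1,store), key_at(k2,dock), locked(d_store_kitchen), open(d_dock_bay), open(d_dock_store)}

== RESULT ==
["at(dock)", "have(k2)", "key_at(k1,store)", "key_at(k2,dock)", "locked(d_store_kitchen)", "open(d_dock_bay)", "open(d_dock_store)"]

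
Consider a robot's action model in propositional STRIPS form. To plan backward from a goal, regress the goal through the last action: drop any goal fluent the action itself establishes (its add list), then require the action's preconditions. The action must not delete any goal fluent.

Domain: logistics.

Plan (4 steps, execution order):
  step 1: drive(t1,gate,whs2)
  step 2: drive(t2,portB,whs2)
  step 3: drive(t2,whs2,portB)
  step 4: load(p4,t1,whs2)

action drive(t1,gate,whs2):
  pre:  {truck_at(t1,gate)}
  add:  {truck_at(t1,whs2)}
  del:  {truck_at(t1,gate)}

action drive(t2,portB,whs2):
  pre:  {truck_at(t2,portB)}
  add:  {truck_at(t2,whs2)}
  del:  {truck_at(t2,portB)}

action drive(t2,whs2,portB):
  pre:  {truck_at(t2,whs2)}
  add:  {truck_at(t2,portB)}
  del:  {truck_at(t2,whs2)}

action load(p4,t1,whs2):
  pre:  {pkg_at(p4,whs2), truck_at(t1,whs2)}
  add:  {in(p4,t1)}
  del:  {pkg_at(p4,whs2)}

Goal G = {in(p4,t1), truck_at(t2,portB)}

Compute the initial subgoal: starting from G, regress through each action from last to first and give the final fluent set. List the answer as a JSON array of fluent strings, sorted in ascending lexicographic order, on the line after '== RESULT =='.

Work backward from the goal:
  through step 4 (load(p4,t1,whs2)): drop {in(p4,t1)}, keep {truck_at(t2,portB)}, require {pkg_at(p4,whs2), truck_at(t1,whs2)}
    → {pkg_at(p4,whs2), truck_at(t1,whs2), truck_at(t2,portB)}
  through step 3 (drive(t2,whs2,portB)): drop {truck_at(t2,portB)}, keep {pkg_at(p4,whs2), truck_at(t1,whs2)}, require {truck_at(t2,whs2)}
    → {pkg_at(p4,whs2), truck_at(t1,whs2), truck_at(t2,whs2)}
  through step 2 (drive(t2,portB,whs2)): drop {truck_at(t2,whs2)}, keep {pkg_at(p4,whs2), truck_at(t1,whs2)}, require {truck_at(t2,portB)}
    → {pkg_at(p4,whs2), truck_at(t1,whs2), truck_at(t2,portB)}
  through step 1 (drive(t1,gate,whs2)): drop {truck_at(t1,whs2)}, keep {pkg_at(p4,whs2), truck_at(t2,portB)}, require {truck_at(t1,gate)}
    → {pkg_at(p4,whs2), truck_at(t1,gate), truck_at(t2,portB)}

== RESULT ==
["pkg_at(p4,whs2)", "truck_at(t1,gate)", "truck_at(t2,portB)"]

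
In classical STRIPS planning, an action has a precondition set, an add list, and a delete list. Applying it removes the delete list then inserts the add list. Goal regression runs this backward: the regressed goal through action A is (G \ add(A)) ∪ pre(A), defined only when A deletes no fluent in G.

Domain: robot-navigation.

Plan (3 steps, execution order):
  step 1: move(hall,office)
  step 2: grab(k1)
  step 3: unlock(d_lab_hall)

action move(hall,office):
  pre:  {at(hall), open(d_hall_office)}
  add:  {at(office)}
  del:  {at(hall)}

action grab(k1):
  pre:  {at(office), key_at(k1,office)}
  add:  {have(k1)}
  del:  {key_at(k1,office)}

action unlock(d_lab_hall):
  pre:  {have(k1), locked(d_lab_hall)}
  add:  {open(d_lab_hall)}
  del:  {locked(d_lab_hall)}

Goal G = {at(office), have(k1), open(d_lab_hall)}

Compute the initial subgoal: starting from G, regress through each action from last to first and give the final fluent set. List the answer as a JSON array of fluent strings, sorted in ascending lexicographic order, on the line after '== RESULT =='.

Work backward from the goal:
  through step 3 (unlock(d_lab_hall)): drop {open(d_lab_hall)}, keep {at(office), have(k1)}, require {have(k1), locked(d_lab_hall)}
    → {at(office), have(k1), locked(d_lab_hall)}
  through step 2 (grab(k1)): drop {have(k1)}, keep {at(office), locked(d_lab_hall)}, require {at(office), key_at(k1,office)}
    → {at(office), key_at(k1,office), locked(d_lab_hall)}
  through step 1 (move(hall,office)): drop {at(office)}, keep {key_at(k1,office), locked(d_lab_hall)}, require {at(hall), open(d_hall_office)}
    → {at(hall), key_at(k1,office), locked(d_lab_hall), open(d_hall_office)}

== RESULT ==
["at(hall)", "key_at(k1,office)", "locked(d_lab_hall)", "open(d_hall_office)"]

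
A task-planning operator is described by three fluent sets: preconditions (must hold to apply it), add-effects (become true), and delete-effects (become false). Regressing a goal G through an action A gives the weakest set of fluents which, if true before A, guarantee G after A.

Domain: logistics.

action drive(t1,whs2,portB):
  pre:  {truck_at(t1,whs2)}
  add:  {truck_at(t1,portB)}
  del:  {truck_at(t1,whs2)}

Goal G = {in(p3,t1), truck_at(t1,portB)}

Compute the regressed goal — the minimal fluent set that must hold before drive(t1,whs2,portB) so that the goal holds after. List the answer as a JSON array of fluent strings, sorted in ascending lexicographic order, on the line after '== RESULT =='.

Compute (G \ add) ∪ pre:
  G ∩ del = {}  (empty — regression defined)
  G \ add = {in(p3,t1), truck_at(t1,portB)} \ {truck_at(t1,portB)} = {in(p3,t1)}
  ∪ pre   = {in(p3,t1)} ∪ {truck_at(t1,whs2)}
          = {in(p3,t1), truck_at(t1,whs2)}

== RESULT ==
["in(p3,t1)", "truck_at(t1,whs2)"]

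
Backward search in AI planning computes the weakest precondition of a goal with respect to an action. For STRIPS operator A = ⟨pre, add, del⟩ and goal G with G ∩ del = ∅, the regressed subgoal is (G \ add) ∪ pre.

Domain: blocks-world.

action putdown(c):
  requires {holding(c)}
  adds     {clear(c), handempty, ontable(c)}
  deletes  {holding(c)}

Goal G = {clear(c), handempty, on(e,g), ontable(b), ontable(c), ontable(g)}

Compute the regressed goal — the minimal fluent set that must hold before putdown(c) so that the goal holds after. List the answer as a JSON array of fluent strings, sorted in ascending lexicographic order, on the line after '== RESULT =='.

Compute (G \ add) ∪ pre:
  G ∩ del = {}  (empty — regression defined)
  G \ add = {clear(c), handempty, on(e,g), ontable(b), ontable(c), ontable(g)} \ {clear(c), handempty, ontable(c)} = {on(e,g), ontable(b), ontable(g)}
  ∪ pre   = {on(e,g), ontable(b), ontable(g)} ∪ {holding(c)}
          = {holding(c), on(e,g), ontable(b), ontable(g)}

== RESULT ==
["holding(c)", "on(e,g)", "ontable(b)", "ontable(g)"]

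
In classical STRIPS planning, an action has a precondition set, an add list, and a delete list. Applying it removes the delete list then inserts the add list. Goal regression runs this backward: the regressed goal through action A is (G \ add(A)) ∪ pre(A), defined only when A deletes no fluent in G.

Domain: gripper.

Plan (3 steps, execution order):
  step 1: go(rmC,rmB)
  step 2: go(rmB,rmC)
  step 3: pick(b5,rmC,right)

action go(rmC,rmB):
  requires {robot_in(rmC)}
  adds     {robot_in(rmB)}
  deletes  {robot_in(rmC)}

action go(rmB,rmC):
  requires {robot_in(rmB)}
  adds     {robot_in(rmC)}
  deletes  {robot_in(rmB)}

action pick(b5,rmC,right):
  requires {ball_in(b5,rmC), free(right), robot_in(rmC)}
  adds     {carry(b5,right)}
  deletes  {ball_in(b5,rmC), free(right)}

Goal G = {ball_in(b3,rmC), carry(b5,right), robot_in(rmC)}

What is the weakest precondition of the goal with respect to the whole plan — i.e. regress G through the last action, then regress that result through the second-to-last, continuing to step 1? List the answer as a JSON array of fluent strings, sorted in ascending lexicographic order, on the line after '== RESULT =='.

Work backward from the goal:
  through step 3 (pick(b5,rmC,right)): drop {carry(b5,right)}, keep {ball_in(b3,rmC), robot_in(rmC)}, require {ball_in(b5,rmC), free(right), robot_in(rmC)}
    → {ball_in(b3,rmC), ball_in(b5,rmC), free(right), robot_in(rmC)}
  through step 2 (go(rmB,rmC)): drop {robot_in(rmC)}, keep {ball_in(b3,rmC), ball_in(b5,rmC), free(right)}, require {robot_in(rmB)}
    → {ball_in(b3,rmC), ball_in(b5,rmC), free(right), robot_in(rmB)}
  through step 1 (go(rmC,rmB)): drop {robot_in(rmB)}, keep {ball_in(b3,rmC), ball_in(b5,rmC), free(right)}, require {robot_in(rmC)}
    → {ball_in(b3,rmC), ball_in(b5,rmC), free(right), robot_in(rmC)}

== RESULT ==
["ball_in(b3,rmC)", "ball_in(b5,rmC)", "free(right)", "robot_in(rmC)"]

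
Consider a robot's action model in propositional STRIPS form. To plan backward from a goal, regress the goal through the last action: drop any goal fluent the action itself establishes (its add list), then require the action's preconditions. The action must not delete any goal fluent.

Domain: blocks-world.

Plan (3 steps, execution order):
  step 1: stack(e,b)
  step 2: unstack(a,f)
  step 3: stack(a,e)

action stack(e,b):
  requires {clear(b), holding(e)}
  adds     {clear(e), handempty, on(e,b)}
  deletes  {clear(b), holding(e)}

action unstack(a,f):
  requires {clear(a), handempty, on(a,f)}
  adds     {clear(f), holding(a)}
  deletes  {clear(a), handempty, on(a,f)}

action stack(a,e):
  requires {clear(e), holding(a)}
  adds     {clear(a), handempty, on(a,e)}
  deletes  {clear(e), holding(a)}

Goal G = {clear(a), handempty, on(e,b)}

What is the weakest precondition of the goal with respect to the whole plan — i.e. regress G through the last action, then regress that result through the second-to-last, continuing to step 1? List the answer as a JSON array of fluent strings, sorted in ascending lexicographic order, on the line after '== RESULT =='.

Work backward from the goal:
  through step 3 (stack(a,e)): drop {clear(a), handempty}, keep {on(e,b)}, require {clear(e), holding(a)}
    → {clear(e), holding(a), on(e,b)}
  through step 2 (unstack(a,f)): drop {holding(a)}, keep {clear(e), on(e,b)}, require {clear(a), handempty, on(a,f)}
    → {clear(a), clear(e), handempty, on(a,f), on(e,b)}
  through step 1 (stack(e,b)): drop {clear(e), handempty, on(e,b)}, keep {clear(a), on(a,f)}, require {clear(b), holding(e)}
    → {clear(a), clear(b), holding(e), on(a,f)}

== RESULT ==
["clear(a)", "clear(b)", "holding(e)", "on(a,f)"]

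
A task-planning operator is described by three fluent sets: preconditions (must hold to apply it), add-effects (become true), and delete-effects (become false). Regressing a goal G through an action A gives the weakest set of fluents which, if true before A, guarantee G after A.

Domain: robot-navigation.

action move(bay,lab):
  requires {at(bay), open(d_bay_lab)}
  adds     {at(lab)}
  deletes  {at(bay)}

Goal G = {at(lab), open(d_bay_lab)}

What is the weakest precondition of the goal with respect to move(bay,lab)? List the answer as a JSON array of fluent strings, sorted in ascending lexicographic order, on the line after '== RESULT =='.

Regress:
  G ∩ del = {}  (empty — regression defined)
  G \ add = {at(lab), open(d_bay_lab)} \ {at(lab)} = {open(d_bay_lab)}
  ∪ pre   = {open(d_bay_lab)} ∪ {at(bay), open(d_bay_lab)}
          = {at(bay), open(d_bay_lab)}

== RESULT ==
["at(bay)", "open(d_bay_lab)"]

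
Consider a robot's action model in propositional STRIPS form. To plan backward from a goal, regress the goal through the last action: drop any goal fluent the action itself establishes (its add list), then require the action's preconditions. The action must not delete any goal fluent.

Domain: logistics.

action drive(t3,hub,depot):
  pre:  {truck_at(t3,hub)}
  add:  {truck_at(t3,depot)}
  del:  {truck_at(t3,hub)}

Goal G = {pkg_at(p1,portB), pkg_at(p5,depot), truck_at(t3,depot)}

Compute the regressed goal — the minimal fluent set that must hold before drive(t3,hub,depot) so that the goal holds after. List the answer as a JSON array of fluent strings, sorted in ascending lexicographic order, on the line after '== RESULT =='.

Regress:
  G ∩ del = {}  (empty — regression defined)
  G \ add = {pkg_at(p1,portB), pkg_at(p5,depot), truck_at(t3,depot)} \ {truck_at(t3,depot)} = {pkg_at(p1,portB), pkg_at(p5,depot)}
  ∪ pre   = {pkg_at(p1,portB), pkg_at(p5,depot)} ∪ {truck_at(t3,hub)}
          = {pkg_at(p1,portB), pkg_at(p5,depot), truck_at(t3,hub)}

== RESULT ==
["pkg_at(p1,portB)", "pkg_at(p5,depot)", "truck_at(t3,hub)"]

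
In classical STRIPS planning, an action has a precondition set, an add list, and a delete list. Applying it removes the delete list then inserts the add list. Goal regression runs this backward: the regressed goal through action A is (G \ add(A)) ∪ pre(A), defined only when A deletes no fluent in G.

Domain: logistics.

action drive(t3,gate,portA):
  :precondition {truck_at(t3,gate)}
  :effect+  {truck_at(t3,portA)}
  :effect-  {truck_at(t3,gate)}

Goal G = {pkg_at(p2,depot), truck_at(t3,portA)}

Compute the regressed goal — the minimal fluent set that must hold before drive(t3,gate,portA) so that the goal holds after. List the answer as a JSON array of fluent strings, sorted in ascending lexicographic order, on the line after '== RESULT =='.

Compute (G \ add) ∪ pre:
  G ∩ del = {}  (empty — regression defined)
  G \ add = {pkg_at(p2,depot), truck_at(t3,portA)} \ {truck_at(t3,portA)} = {pkg_at(p2,depot)}
  ∪ pre   = {pkg_at(p2,depot)} ∪ {truck_at(t3,gate)}
          = {pkg_at(p2,depot), truck_at(t3,gate)}

== RESULT ==
["pkg_at(p2,depot)", "truck_at(t3,gate)"]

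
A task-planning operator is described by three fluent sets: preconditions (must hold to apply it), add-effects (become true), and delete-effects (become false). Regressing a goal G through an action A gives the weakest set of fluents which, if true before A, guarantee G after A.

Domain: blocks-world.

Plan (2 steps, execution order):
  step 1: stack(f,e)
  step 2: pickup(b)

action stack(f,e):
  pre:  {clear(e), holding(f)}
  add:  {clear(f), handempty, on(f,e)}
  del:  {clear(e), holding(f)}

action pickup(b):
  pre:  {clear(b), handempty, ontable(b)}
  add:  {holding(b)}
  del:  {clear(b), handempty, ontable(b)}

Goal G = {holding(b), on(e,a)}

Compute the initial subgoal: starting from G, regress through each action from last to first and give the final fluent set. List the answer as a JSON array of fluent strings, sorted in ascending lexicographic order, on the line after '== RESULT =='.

Regress step by step:
  through step 2 (pickup(b)): drop {holding(b)}, keep {on(e,a)}, require {clear(b), handempty, ontable(b)}
    → {clear(b), handempty, on(e,a), ontable(b)}
  through step 1 (stack(f,e)): drop {handempty}, keep {clear(b), on(e,a), ontable(b)}, require {clear(e), holding(f)}
    → {clear(b), clear(e), holding(f), on(e,a), ontable(b)}

== RESULT ==
["clear(b)", "clear(e)", "holding(f)", "on(e,a)", "ontable(b)"]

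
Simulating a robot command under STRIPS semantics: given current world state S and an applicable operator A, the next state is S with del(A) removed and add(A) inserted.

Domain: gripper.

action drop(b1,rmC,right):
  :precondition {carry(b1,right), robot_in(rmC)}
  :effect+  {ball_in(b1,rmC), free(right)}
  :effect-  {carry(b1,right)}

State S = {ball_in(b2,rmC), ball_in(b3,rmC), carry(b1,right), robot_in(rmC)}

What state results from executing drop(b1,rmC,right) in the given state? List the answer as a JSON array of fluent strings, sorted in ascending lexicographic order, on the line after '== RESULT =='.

Compute (S \ del) ∪ add:
  pre ⊆ S: {carry(b1,right), robot_in(rmC)} ⊆ S  — applicable
  S \ del = {ball_in(b2,rmC), ball_in(b3,rmC), robot_in(rmC)}
  ∪ add   = {ball_in(b1,rmC), ball_in(b2,rmC), ball_in(b3,rmC), free(right), robot_in(rmC)}

== RESULT ==
["ball_in(b1,rmC)", "ball_in(b2,rmC)", "ball_in(b3,rmC)", "free(right)", "robot_in(rmC)"]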